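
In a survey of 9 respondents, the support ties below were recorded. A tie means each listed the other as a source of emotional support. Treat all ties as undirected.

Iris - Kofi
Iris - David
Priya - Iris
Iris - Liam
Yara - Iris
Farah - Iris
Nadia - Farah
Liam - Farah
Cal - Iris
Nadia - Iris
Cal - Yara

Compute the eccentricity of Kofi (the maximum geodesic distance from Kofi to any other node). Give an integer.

2

Distances from Kofi: Cal:2, David:2, Farah:2, Iris:1, Liam:2, Nadia:2, Priya:2, Yara:2.
The largest is 2 (to Liam, Priya, David, Nadia, Farah, Yara, and Cal), so the eccentricity of Kofi is 2.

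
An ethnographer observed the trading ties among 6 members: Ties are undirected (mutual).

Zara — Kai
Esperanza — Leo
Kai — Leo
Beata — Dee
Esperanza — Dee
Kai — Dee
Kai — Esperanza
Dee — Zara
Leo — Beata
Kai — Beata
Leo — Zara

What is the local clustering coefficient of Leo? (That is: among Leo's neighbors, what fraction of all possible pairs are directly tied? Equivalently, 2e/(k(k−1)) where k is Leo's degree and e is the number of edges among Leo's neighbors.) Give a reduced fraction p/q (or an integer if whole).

Leo's neighbors: Beata, Esperanza, Kai, and Zara (k = 4).
Possible neighbor pairs: C(4,2) = 6. Edges among them: Beata–Kai, Esperanza–Kai, Kai–Zara → e = 3.
Clustering(Leo) = 3/6 = 1/2.

1/2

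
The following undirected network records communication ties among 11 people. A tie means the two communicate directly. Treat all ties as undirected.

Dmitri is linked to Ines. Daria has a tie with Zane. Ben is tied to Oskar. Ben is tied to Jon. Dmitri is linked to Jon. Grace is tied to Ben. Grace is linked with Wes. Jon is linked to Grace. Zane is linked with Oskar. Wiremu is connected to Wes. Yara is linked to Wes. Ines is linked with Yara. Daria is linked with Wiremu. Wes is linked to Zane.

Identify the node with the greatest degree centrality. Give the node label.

Wes

Degrees — Ben:3, Daria:2, Dmitri:2, Grace:3, Ines:2, Jon:3, Oskar:2, Wes:4, Wiremu:2, Yara:2, Zane:3.
The maximum is 4, attained only by Wes.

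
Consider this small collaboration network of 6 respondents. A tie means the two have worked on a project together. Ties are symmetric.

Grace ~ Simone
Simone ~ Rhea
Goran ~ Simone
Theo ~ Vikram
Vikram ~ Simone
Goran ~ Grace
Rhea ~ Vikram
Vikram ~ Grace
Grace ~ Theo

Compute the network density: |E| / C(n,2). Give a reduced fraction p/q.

3/5

There are 9 edges and 6 nodes, so the maximum possible is C(6,2) = 15.
Density = 9/15 = 3/5.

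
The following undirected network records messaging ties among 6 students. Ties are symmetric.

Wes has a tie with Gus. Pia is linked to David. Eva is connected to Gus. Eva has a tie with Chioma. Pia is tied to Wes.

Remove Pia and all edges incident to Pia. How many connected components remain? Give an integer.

2

Without Pia, the remaining ties split the others into: {Chioma, Eva, Gus, Wes}; {David}.
That's 2 separate components.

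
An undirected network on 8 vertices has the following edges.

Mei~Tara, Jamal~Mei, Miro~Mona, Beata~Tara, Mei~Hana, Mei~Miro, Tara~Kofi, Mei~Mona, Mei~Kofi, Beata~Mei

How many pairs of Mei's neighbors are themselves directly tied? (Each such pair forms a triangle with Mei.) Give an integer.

3

Mei's neighbors: Beata, Hana, Jamal, Kofi, Miro, Mona, and Tara.
Neighbor pairs that are themselves tied: Mei–Beata–Tara; Mei–Kofi–Tara; Mei–Miro–Mona. Each forms one triangle with Mei, for 3 in total.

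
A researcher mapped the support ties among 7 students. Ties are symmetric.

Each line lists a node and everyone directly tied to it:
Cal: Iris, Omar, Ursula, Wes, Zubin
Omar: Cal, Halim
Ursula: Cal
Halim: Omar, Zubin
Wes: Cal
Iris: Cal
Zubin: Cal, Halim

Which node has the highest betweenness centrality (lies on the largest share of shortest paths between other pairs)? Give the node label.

Cal

Unnormalized betweenness of each node: Cal:25/2, Halim:1/2, Iris:0, Omar:2, Ursula:0, Wes:0, Zubin:2.
Cal has the largest value, 25/2, making it the main broker — the node through which the most shortest paths run.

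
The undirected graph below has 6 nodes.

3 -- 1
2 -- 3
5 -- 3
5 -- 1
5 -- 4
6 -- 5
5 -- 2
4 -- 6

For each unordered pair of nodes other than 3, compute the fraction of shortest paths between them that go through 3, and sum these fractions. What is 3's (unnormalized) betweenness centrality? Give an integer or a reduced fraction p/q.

1/2

Pairs whose geodesics pass through 3 — 2–1: 1/2.
All other pairs contribute 0.
Summing the contributions gives betweenness(3) = 1/2.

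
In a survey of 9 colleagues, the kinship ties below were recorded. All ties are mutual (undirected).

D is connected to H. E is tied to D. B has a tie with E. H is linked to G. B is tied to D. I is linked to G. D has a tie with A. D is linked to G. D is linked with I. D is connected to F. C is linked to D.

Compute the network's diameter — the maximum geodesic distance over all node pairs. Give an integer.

2

Eccentricity of each node (its greatest distance to any other): A:2, B:2, C:2, D:1, E:2, F:2, G:2, H:2, I:2.
The maximum eccentricity is 2, realized for instance by the pair A–H via A – D – H. So the diameter is 2.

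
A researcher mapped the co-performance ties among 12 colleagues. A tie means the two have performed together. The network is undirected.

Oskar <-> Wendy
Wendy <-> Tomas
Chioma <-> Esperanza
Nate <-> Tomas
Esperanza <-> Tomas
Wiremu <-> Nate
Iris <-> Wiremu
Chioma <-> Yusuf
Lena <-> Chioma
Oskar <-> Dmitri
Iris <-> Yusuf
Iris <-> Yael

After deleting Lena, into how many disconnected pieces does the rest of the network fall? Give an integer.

Lena's neighbors (Chioma) remain reachable from one another through other ties, so the rest of the network stays in one piece.

1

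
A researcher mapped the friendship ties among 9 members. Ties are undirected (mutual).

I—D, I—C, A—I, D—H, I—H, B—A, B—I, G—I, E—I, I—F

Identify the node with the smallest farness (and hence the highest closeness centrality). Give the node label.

Farness (sum of distances to all others) for each node — A:14, B:14, C:15, D:14, E:15, F:15, G:15, H:14, I:8.
The smallest farness is 8, for I, so I has the highest closeness.

I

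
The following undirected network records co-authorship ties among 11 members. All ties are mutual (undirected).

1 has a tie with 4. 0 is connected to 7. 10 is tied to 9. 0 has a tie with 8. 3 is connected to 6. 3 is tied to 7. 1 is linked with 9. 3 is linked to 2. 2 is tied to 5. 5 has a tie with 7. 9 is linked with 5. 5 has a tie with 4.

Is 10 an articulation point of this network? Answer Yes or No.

Even without 10, every remaining node can still reach every other (the residual graph is connected), so 10 is not a cut vertex.

No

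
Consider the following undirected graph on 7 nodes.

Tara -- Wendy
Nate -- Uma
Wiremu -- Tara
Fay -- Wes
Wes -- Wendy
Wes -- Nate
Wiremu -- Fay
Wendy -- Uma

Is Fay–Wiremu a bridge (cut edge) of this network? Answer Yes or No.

No

Even without that edge, Fay still reaches Wiremu via Fay – Wes – Wendy – Tara – Wiremu, so the network stays connected. Not a bridge.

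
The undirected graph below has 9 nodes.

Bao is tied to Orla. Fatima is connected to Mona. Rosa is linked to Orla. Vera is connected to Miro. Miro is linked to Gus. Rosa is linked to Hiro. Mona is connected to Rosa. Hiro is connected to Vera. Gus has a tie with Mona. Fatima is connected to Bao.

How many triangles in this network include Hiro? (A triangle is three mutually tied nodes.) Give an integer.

0

Hiro's neighbors are Rosa and Vera, but none of them are tied to each other, so no triangle contains Hiro.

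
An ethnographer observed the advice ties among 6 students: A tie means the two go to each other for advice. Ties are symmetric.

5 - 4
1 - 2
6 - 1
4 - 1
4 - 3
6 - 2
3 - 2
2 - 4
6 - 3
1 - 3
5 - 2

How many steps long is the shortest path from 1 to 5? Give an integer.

2

One shortest route is 1 – 2 – 5, which uses 2 edges, and 1 and 5 are not directly tied, so nothing shorter exists. So d(1,5) = 2.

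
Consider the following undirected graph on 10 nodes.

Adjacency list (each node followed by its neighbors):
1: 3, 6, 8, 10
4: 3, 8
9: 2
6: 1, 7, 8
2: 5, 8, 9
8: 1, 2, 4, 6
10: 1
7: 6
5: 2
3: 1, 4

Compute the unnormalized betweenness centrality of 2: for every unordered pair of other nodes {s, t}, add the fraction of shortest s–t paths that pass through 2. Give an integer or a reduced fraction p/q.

Pairs whose geodesics pass through 2 — 9–3: 2/2; 9–7: 1; 9–1: 1; 9–5: 1; 9–6: 1; 9–10: 1; 9–8: 1; 9–4: 1; 3–5: 2/2; 7–5: 1; 1–5: 1; 5–6: 1; 5–10: 1; 5–8: 1 … (+1 more pairs).
All other pairs contribute 0.
Summing the contributions gives betweenness(2) = 15.

15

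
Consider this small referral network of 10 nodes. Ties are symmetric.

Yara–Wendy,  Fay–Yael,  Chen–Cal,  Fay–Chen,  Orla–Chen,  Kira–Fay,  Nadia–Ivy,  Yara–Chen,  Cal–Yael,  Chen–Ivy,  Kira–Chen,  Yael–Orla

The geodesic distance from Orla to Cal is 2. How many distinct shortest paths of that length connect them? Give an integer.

2

The shortest distance is 2. The length-2 paths are: Orla–Yael–Cal; Orla–Chen–Cal.
That gives 2 distinct shortest paths.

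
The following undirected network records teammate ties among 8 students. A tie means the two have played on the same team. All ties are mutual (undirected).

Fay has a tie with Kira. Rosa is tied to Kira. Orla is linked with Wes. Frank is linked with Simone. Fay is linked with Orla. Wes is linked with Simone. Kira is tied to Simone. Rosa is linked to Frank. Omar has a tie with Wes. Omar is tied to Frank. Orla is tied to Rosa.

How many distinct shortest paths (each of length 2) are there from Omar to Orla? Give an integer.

1

The shortest distance is 2, and the only length-2 path is Omar–Wes–Orla. So there is exactly 1 shortest path.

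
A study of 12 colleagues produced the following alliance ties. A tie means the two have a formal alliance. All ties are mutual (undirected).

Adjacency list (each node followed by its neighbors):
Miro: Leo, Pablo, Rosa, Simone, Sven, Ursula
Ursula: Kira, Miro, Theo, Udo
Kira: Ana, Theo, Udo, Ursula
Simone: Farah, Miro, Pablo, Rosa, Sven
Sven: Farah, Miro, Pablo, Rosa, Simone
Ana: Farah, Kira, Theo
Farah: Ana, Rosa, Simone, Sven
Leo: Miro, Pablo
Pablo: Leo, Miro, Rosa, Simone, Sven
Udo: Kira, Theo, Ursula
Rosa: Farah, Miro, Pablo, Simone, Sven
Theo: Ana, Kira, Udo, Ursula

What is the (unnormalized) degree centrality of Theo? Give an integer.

4

Theo is directly tied to Ana, Kira, Udo, and Ursula. That is 4 neighbors, so the degree of Theo is 4.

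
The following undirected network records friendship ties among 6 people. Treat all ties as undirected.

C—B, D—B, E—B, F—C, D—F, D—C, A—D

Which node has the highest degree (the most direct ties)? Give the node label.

D

Degrees — A:1, B:3, C:3, D:4, E:1, F:2.
The maximum is 4, attained only by D.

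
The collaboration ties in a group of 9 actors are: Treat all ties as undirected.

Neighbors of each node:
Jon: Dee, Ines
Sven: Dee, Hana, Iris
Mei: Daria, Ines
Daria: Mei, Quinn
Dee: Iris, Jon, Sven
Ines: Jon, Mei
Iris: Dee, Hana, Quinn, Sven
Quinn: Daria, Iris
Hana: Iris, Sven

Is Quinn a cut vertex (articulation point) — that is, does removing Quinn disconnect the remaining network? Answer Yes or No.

Even without Quinn, every remaining node can still reach every other (the residual graph is connected), so Quinn is not a cut vertex.

No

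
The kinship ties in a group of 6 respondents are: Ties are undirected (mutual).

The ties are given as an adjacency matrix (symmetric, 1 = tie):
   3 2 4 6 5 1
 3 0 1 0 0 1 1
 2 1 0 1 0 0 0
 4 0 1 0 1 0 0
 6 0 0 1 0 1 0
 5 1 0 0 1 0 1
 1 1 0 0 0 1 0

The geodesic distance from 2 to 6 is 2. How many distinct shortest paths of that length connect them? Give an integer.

The shortest distance is 2, and the only length-2 path is 2–4–6. So there is exactly 1 shortest path.

1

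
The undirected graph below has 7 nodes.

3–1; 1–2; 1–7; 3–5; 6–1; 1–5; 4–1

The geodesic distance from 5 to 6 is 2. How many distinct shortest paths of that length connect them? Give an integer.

1

The shortest distance is 2, and the only length-2 path is 5–1–6. So there is exactly 1 shortest path.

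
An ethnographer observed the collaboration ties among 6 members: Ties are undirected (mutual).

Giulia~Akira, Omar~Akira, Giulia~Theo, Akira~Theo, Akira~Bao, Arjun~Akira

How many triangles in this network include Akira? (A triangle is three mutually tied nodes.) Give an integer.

Akira's neighbors: Arjun, Bao, Giulia, Omar, and Theo.
Neighbor pairs that are themselves tied: Akira–Giulia–Theo. Each forms one triangle with Akira, for 1 in total.

1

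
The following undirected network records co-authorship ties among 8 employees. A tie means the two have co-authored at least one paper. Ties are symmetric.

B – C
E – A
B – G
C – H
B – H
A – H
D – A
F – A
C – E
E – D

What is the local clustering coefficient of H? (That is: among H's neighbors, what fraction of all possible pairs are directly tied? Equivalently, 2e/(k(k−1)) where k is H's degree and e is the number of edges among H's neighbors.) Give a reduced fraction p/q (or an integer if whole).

H's neighbors: A, B, and C (k = 3).
Possible neighbor pairs: C(3,2) = 3. Edges among them: B–C → e = 1.
Clustering(H) = 1/3.

1/3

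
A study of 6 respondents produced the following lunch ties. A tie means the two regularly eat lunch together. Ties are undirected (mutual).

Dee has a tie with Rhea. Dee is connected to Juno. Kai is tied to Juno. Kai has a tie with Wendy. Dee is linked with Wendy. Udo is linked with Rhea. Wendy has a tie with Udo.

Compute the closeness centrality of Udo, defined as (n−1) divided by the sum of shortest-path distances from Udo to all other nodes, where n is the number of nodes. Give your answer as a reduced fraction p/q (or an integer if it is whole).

Distances from Udo: Dee:2, Juno:3, Kai:2, Rhea:1, Wendy:1. Sum = 9.
n = 6, so closeness = 5/9.

5/9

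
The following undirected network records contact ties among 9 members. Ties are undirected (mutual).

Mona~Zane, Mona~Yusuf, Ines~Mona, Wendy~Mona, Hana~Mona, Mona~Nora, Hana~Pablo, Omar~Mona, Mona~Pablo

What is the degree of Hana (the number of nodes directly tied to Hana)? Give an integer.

Hana is directly tied to Mona and Pablo. That is 2 neighbors, so the degree of Hana is 2.

2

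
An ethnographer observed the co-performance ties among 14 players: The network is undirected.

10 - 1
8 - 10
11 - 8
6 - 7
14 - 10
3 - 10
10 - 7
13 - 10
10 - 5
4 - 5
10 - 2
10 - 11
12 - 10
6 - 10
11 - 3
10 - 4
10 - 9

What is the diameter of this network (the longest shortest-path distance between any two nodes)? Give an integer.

2

Eccentricity of each node (its greatest distance to any other): 1:2, 2:2, 3:2, 4:2, 5:2, 6:2, 7:2, 8:2, 9:2, 10:1, 11:2, 12:2, 13:2, 14:2.
The maximum eccentricity is 2, realized for instance by the pair 7–8 via 7 – 10 – 8. So the diameter is 2.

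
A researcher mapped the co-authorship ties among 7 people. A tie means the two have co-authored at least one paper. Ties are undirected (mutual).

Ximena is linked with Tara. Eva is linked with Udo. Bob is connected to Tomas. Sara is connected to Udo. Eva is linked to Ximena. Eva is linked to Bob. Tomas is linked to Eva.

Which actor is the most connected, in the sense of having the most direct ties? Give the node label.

Degrees — Bob:2, Eva:4, Sara:1, Tara:1, Tomas:2, Udo:2, Ximena:2.
The maximum is 4, attained only by Eva.

Eva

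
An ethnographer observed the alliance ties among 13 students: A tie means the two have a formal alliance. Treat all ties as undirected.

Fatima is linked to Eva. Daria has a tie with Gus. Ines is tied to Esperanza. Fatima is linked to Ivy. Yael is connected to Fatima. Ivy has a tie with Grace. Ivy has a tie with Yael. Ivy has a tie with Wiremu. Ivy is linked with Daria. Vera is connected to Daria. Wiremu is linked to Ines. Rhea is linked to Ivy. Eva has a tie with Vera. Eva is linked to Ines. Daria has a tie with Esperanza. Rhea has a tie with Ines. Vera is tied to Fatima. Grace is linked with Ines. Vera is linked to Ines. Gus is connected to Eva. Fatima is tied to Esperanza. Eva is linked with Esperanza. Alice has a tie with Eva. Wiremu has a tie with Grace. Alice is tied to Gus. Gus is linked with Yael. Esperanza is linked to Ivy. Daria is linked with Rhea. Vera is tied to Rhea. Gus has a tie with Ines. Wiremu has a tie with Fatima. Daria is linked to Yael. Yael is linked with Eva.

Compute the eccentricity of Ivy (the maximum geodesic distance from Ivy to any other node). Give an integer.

Distances from Ivy: Alice:3, Daria:1, Esperanza:1, Eva:2, Fatima:1, Grace:1, Gus:2, Ines:2, Rhea:1, Vera:2, Wiremu:1, Yael:1.
The largest is 3 (to Alice), so the eccentricity of Ivy is 3.

3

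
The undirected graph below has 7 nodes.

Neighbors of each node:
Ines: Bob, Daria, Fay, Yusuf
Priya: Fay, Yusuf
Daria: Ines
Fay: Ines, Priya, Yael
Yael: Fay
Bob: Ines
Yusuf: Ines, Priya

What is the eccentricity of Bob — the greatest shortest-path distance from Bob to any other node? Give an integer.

Distances from Bob: Daria:2, Fay:2, Ines:1, Priya:3, Yael:3, Yusuf:2.
The largest is 3 (to Priya and Yael), so the eccentricity of Bob is 3.

3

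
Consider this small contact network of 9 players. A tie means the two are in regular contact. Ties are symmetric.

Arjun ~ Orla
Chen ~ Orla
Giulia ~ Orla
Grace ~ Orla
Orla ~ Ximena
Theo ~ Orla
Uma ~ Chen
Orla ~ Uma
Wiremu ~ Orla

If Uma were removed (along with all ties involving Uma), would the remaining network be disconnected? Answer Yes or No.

Even without Uma, every remaining node can still reach every other (the residual graph is connected), so Uma is not a cut vertex.

No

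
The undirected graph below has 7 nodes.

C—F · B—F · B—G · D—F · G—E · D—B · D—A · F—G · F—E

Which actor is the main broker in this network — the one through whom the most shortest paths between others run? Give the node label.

Unnormalized betweenness of each node: A:0, B:1, C:0, D:5, E:0, F:17/2, G:1/2.
F has the largest value, 17/2, making it the main broker — the node through which the most shortest paths run.

F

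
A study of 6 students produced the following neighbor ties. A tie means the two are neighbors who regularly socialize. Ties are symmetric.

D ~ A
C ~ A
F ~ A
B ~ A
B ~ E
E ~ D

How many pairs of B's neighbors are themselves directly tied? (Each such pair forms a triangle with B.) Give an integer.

B's neighbors are A and E, but none of them are tied to each other, so no triangle contains B.

0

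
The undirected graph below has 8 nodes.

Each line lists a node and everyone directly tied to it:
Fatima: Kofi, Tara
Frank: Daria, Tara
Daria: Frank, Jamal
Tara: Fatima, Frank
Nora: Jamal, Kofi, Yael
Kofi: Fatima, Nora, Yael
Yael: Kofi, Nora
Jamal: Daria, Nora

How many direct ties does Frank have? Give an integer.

Frank is directly tied to Daria and Tara. That is 2 neighbors, so the degree of Frank is 2.

2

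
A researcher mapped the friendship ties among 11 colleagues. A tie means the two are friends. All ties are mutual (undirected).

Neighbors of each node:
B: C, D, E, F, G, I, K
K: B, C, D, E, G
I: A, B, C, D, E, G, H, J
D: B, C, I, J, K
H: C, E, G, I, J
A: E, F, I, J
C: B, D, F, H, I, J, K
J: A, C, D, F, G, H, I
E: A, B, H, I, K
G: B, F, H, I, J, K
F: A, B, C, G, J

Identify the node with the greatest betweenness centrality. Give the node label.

I

Unnormalized betweenness of each node: A:31/30, B:169/60, C:57/20, D:11/15, E:49/20, F:41/30, G:131/60, H:1, I:21/5, J:187/60, K:5/4.
I has the largest value, 21/5, making it the main broker — the node through which the most shortest paths run.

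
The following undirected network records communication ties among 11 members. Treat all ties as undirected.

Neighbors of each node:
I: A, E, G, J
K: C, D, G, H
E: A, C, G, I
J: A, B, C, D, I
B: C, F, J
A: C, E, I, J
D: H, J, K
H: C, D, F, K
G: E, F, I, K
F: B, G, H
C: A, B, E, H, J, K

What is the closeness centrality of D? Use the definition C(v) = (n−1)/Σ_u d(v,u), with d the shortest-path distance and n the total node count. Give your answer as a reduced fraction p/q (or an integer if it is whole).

5/9

Distances from D: A:2, B:2, C:2, E:3, F:2, G:2, H:1, I:2, J:1, K:1. Sum = 18.
n = 11, so closeness = 10/18 = 5/9.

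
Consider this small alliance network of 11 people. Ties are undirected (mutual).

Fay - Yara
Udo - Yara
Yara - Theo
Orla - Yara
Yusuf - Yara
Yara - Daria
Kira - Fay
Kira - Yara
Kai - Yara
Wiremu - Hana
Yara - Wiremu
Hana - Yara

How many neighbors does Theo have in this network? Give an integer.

1

Theo is directly tied to Yara. That is 1 neighbor, so the degree of Theo is 1.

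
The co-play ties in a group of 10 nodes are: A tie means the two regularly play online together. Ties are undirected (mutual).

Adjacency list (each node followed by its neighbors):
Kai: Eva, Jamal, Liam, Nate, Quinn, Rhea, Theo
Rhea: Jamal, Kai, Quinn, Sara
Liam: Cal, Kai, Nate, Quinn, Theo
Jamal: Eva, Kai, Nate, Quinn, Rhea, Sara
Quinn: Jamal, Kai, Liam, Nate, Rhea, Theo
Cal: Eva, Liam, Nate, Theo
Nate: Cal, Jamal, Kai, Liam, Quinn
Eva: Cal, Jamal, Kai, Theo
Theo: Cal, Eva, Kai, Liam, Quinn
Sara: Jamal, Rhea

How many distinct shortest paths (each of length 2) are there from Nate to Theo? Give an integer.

4

The shortest distance is 2. The length-2 paths are: Nate–Kai–Theo; Nate–Cal–Theo; Nate–Liam–Theo; Nate–Quinn–Theo.
That gives 4 distinct shortest paths.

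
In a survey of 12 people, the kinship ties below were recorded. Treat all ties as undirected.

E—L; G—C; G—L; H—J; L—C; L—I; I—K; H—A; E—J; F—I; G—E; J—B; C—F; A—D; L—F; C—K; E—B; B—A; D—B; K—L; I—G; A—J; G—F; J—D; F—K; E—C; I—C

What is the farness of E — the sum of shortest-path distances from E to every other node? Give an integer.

Distances from E: A:2, B:1, C:1, D:2, F:2, G:1, H:2, I:2, J:1, K:2, L:1.
Sum = 2 + 1 + 1 + 2 + 2 + 1 + 2 + 2 + 1 + 2 + 1 = 17.

17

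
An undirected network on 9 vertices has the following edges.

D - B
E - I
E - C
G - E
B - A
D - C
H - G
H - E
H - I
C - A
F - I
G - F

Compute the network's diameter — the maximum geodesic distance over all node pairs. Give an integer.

Eccentricity of each node (its greatest distance to any other): A:4, B:5, C:3, D:4, E:3, F:5, G:4, H:4, I:4.
The maximum eccentricity is 5, realized for instance by the pair B–F via B – D – C – E – I – F. So the diameter is 5.

5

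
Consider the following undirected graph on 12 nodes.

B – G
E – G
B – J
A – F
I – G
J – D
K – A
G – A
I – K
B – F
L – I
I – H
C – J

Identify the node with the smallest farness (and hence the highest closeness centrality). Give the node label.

G

Farness (sum of distances to all others) for each node — A:26, B:22, C:38, D:38, E:30, F:28, G:20, H:34, I:24, J:28, K:30, L:34.
The smallest farness is 20, for G, so G has the highest closeness.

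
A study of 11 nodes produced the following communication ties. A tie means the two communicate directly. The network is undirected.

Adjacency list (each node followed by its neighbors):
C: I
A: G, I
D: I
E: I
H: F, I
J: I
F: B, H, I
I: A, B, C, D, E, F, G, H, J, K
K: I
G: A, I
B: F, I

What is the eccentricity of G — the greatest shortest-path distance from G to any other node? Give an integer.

Distances from G: A:1, B:2, C:2, D:2, E:2, F:2, H:2, I:1, J:2, K:2.
The largest is 2 (to B, C, D, F, H, K, J, and E), so the eccentricity of G is 2.

2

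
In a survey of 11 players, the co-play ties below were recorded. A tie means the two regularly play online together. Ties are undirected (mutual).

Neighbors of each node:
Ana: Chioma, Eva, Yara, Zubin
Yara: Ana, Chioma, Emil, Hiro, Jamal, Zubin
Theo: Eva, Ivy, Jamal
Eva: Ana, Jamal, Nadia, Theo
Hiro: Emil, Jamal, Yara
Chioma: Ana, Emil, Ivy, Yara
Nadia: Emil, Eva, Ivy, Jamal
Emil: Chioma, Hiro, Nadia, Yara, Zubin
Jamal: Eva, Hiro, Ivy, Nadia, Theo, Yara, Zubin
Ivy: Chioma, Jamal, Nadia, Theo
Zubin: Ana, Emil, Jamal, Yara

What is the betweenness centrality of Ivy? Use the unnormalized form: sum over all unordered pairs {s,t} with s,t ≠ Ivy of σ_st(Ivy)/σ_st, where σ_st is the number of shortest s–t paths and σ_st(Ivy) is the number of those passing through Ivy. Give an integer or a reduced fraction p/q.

Pairs whose geodesics pass through Ivy — Emil–Theo: 2/7; Chioma–Theo: 1; Chioma–Nadia: 1/2; Chioma–Jamal: 1/2; Theo–Nadia: 1/3.
All other pairs contribute 0.
Summing the contributions gives betweenness(Ivy) = 55/21.

55/21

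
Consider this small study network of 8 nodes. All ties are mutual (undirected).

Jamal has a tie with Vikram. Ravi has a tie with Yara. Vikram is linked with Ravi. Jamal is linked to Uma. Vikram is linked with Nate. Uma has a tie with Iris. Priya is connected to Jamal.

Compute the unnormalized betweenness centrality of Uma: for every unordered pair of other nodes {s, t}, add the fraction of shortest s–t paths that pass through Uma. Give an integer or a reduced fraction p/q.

Pairs whose geodesics pass through Uma — Iris–Jamal: 1; Iris–Priya: 1; Iris–Nate: 1; Iris–Vikram: 1; Iris–Yara: 1; Iris–Ravi: 1.
All other pairs contribute 0.
Summing the contributions gives betweenness(Uma) = 6.

6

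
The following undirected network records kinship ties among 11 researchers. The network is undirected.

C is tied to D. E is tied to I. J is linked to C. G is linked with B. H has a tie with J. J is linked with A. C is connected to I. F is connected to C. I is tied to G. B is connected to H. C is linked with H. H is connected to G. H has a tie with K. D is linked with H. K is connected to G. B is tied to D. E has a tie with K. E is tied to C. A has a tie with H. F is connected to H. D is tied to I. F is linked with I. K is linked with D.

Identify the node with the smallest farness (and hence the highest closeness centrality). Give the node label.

Farness (sum of distances to all others) for each node — A:20, B:18, C:14, D:15, E:19, F:17, G:16, H:12, I:16, J:17, K:16.
The smallest farness is 12, for H, so H has the highest closeness.

H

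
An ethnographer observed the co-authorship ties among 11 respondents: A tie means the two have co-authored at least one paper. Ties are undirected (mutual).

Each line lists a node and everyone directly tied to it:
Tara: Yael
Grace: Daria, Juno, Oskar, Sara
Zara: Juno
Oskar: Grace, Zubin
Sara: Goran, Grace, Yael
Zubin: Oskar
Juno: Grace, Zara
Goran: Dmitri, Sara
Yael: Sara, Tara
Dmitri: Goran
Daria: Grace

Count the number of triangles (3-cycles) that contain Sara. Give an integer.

Sara's neighbors are Goran, Grace, and Yael, but none of them are tied to each other, so no triangle contains Sara.

0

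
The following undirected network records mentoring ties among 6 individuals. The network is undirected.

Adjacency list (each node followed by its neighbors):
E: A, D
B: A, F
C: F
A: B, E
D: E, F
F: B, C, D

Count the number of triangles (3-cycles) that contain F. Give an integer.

F's neighbors are B, C, and D, but none of them are tied to each other, so no triangle contains F.

0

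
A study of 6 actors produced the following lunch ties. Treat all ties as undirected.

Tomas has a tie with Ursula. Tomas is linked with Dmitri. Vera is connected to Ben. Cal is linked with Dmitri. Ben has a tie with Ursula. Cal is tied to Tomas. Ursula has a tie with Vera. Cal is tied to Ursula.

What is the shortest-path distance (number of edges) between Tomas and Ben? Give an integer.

2

One shortest route is Tomas – Ursula – Ben, which uses 2 edges, and Tomas and Ben are not directly tied, so nothing shorter exists. So d(Tomas,Ben) = 2.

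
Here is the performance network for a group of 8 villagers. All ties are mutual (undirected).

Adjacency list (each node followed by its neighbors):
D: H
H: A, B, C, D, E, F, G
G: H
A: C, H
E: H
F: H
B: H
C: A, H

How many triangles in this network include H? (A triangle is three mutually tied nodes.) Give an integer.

H's neighbors: A, B, C, D, E, F, and G.
Neighbor pairs that are themselves tied: H–A–C. Each forms one triangle with H, for 1 in total.

1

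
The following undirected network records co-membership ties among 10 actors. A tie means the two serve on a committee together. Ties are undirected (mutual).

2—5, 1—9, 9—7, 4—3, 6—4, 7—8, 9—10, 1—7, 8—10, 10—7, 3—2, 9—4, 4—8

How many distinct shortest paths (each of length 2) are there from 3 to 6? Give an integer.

The shortest distance is 2, and the only length-2 path is 3–4–6. So there is exactly 1 shortest path.

1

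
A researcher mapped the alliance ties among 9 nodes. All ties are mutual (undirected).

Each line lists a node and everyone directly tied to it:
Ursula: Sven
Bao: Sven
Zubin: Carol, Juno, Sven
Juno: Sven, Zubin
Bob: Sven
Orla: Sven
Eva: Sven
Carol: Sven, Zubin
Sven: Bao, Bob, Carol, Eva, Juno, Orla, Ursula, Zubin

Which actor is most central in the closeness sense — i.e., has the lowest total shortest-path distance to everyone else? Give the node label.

Sven

Farness (sum of distances to all others) for each node — Bao:15, Bob:15, Carol:14, Eva:15, Juno:14, Orla:15, Sven:8, Ursula:15, Zubin:13.
The smallest farness is 8, for Sven, so Sven has the highest closeness.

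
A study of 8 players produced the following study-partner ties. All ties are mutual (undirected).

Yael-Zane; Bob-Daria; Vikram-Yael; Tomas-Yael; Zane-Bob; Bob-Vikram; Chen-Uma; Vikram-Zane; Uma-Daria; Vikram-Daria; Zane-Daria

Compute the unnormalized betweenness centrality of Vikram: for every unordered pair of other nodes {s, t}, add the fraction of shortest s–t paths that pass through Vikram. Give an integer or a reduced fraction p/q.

Pairs whose geodesics pass through Vikram — Bob–Yael: 1/2; Bob–Tomas: 1/2; Daria–Yael: 1/2; Daria–Tomas: 1/2; Yael–Chen: 1/2; Yael–Uma: 1/2; Tomas–Chen: 1/2; Tomas–Uma: 1/2.
All other pairs contribute 0.
Summing the contributions gives betweenness(Vikram) = 4.

4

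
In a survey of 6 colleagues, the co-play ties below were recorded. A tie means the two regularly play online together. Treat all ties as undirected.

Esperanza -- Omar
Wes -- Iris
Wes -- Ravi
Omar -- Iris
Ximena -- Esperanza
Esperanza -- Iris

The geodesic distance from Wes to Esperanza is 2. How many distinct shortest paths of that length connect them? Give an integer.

1

The shortest distance is 2, and the only length-2 path is Wes–Iris–Esperanza. So there is exactly 1 shortest path.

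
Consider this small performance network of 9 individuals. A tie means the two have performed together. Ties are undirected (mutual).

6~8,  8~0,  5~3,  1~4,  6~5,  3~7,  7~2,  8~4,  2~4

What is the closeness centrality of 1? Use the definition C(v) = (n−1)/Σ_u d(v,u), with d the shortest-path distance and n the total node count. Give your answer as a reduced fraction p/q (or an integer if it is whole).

4/11

Distances from 1: 0:3, 2:2, 3:4, 4:1, 5:4, 6:3, 7:3, 8:2. Sum = 22.
n = 9, so closeness = 8/22 = 4/11.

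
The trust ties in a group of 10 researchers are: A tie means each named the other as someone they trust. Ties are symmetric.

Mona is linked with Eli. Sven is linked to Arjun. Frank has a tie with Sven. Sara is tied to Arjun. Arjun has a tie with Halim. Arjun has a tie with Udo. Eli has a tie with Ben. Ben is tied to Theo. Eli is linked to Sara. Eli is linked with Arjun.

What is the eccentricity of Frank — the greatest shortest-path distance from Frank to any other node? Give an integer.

Distances from Frank: Arjun:2, Ben:4, Eli:3, Halim:3, Mona:4, Sara:3, Sven:1, Theo:5, Udo:3.
The largest is 5 (to Theo), so the eccentricity of Frank is 5.

5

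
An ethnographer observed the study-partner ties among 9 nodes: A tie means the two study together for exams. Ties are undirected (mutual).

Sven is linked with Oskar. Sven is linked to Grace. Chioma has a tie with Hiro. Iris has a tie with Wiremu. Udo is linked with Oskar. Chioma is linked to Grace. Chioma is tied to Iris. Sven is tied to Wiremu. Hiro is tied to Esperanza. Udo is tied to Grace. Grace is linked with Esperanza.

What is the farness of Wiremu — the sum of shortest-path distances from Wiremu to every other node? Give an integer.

Distances from Wiremu: Chioma:2, Esperanza:3, Grace:2, Hiro:3, Iris:1, Oskar:2, Sven:1, Udo:3.
Sum = 2 + 3 + 2 + 3 + 1 + 2 + 1 + 3 = 17.

17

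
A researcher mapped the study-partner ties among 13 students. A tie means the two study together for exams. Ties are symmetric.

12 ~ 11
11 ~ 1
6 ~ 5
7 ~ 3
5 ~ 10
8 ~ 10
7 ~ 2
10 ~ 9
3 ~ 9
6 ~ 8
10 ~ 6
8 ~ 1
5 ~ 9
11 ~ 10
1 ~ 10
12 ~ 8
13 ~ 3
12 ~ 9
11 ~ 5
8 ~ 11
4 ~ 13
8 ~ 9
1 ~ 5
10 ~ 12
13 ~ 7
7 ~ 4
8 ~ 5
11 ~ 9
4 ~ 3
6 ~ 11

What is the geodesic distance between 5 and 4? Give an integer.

3

One shortest route is 5 – 9 – 3 – 4, which uses 3 edges, and at distance 2 from 5 we only reach {3, 12}, which does not include 4. So d(5,4) = 3.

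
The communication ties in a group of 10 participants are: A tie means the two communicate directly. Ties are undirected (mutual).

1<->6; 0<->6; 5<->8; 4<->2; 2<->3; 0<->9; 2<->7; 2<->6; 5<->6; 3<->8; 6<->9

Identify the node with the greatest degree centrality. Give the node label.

Degrees — 0:2, 1:1, 2:4, 3:2, 4:1, 5:2, 6:5, 7:1, 8:2, 9:2.
The maximum is 5, attained only by 6.

6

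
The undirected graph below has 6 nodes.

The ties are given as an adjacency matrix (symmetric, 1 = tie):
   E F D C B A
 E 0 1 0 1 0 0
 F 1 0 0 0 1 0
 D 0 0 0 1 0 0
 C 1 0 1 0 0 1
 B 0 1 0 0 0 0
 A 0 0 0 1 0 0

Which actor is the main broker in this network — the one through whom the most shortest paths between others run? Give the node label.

C

Unnormalized betweenness of each node: A:0, B:0, C:7, D:0, E:6, F:4.
C has the largest value, 7, making it the main broker — the node through which the most shortest paths run.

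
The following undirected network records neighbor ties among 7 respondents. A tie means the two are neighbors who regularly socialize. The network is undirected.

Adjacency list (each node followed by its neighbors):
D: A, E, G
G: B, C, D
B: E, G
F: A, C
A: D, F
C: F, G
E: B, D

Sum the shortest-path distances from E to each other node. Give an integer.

Distances from E: A:2, B:1, C:3, D:1, F:3, G:2.
Sum = 2 + 1 + 3 + 1 + 3 + 2 = 12.

12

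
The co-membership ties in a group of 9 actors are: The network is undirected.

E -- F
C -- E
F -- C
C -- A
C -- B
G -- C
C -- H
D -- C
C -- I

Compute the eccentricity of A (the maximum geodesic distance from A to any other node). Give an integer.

Distances from A: B:2, C:1, D:2, E:2, F:2, G:2, H:2, I:2.
The largest is 2 (to D, H, B, I, G, E, and F), so the eccentricity of A is 2.

2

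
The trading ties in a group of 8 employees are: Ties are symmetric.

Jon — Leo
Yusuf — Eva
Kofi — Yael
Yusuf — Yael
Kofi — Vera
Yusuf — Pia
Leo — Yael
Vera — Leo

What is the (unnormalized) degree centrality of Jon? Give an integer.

Jon is directly tied to Leo. That is 1 neighbor, so the degree of Jon is 1.

1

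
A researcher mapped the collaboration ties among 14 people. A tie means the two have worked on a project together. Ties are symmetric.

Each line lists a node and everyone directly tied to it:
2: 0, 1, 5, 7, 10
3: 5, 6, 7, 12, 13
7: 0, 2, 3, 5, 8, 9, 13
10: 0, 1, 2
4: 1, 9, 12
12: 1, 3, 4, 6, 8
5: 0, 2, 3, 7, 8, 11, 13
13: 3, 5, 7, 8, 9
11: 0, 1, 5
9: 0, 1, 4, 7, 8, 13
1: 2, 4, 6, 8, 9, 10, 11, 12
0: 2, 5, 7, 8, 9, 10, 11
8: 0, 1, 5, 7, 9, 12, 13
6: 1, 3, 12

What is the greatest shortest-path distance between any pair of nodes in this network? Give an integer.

Eccentricity of each node (its greatest distance to any other): 0:3, 1:2, 2:2, 3:3, 4:3, 5:3, 6:3, 7:2, 8:2, 9:2, 10:3, 11:2, 12:2, 13:3.
The maximum eccentricity is 3, realized for instance by the pair 6–0 via 6 – 1 – 9 – 0. So the diameter is 3.

3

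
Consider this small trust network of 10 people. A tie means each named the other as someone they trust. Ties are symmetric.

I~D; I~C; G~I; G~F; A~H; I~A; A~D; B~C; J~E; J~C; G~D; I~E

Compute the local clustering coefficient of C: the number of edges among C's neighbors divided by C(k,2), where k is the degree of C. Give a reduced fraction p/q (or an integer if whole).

0

C's neighbors: B, I, and J (k = 3).
Possible neighbor pairs: C(3,2) = 3. Edges among them: none → e = 0.
Clustering(C) = 0/3 = 0.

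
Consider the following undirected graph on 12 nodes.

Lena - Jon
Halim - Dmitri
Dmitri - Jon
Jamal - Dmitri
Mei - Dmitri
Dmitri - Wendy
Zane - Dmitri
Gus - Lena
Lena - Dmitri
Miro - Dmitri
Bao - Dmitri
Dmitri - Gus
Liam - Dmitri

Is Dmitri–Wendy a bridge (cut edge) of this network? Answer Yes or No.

Without the Dmitri–Wendy edge there is no alternate route between Dmitri and Wendy, so the network disconnects. It is a bridge.

Yes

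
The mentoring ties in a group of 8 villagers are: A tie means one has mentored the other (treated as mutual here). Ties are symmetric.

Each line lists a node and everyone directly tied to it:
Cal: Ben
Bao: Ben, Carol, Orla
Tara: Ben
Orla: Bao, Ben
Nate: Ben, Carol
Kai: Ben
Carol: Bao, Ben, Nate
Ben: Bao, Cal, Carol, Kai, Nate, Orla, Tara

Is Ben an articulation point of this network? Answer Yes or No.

Yes

Removing Ben leaves {Cal} with no path to {Bao, Carol, Nate, and Orla}, so the network splits into 4 components. Ben is a cut vertex.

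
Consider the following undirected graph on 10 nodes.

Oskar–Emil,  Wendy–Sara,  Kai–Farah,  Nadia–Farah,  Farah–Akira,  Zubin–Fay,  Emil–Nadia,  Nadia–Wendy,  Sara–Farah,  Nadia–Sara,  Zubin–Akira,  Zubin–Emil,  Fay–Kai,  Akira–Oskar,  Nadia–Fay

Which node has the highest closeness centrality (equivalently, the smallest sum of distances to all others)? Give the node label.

Farness (sum of distances to all others) for each node — Akira:16, Emil:16, Farah:14, Fay:16, Kai:19, Nadia:13, Oskar:20, Sara:17, Wendy:20, Zubin:17.
The smallest farness is 13, for Nadia, so Nadia has the highest closeness.

Nadia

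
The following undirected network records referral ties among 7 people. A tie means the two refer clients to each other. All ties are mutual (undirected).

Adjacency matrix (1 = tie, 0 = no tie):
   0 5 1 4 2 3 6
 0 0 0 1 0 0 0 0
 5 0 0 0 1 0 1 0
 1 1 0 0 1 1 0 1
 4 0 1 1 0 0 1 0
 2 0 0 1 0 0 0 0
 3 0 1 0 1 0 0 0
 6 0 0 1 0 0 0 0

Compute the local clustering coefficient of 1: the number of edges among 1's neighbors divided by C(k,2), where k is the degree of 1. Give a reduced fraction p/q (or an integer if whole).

1's neighbors: 0, 2, 4, and 6 (k = 4).
Possible neighbor pairs: C(4,2) = 6. Edges among them: none → e = 0.
Clustering(1) = 0/6 = 0.

0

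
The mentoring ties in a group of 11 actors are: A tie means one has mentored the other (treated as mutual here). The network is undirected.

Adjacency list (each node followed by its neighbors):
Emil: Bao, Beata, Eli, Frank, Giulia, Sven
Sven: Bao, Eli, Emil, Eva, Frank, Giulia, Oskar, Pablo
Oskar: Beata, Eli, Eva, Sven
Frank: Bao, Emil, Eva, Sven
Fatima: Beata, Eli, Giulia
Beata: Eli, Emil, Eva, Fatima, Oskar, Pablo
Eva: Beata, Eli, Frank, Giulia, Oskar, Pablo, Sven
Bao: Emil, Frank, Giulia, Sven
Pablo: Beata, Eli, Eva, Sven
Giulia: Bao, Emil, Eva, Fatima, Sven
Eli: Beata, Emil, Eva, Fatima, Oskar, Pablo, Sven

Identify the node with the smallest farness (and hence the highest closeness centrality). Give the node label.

Sven

Farness (sum of distances to all others) for each node — Bao:16, Beata:14, Eli:13, Emil:14, Eva:13, Fatima:18, Frank:17, Giulia:15, Oskar:16, Pablo:16, Sven:12.
The smallest farness is 12, for Sven, so Sven has the highest closeness.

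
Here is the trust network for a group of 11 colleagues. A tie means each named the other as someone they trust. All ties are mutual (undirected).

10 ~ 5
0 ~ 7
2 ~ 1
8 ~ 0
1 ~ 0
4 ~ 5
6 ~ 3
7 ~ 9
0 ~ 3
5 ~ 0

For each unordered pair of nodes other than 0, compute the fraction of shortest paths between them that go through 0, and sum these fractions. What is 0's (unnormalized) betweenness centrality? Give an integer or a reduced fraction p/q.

Pairs whose geodesics pass through 0 — 1–6: 1; 1–10: 1; 1–8: 1; 1–3: 1; 1–9: 1; 1–4: 1; 1–5: 1; 1–7: 1; 6–10: 1; 6–8: 1; 6–2: 1; 6–9: 1; 6–4: 1; 6–5: 1 … (+25 more pairs).
All other pairs contribute 0.
Summing the contributions gives betweenness(0) = 39.

39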